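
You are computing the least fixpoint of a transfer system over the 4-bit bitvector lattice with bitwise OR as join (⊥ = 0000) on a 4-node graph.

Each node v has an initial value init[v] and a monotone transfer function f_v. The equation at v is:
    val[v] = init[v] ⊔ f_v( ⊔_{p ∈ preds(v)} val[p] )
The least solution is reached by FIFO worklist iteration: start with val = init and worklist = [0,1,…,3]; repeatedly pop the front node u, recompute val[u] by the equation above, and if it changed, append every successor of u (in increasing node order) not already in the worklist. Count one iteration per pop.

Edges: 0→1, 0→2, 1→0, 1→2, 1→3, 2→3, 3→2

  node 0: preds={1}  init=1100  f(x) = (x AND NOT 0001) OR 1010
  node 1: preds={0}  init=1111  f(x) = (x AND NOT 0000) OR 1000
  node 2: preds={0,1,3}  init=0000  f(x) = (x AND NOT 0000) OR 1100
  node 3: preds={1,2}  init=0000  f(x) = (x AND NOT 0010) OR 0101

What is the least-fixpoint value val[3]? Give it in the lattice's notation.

Worklist (5 pops):
  #1 pop 0: in=1111 → 1110 (was 1100); enqueue []
  #2 pop 1: in=1110 → 1111 (no change)
  #3 pop 2: in=1111 → 1111 (was 0000); enqueue []
  #4 pop 3: in=1111 → 1101 (was 0000); enqueue [2]
  #5 pop 2: in=1111 → 1111 (no change)

Fixpoint:
  val[0] = 1110
  val[1] = 1111
  val[2] = 1111
  val[3] = 1101

1101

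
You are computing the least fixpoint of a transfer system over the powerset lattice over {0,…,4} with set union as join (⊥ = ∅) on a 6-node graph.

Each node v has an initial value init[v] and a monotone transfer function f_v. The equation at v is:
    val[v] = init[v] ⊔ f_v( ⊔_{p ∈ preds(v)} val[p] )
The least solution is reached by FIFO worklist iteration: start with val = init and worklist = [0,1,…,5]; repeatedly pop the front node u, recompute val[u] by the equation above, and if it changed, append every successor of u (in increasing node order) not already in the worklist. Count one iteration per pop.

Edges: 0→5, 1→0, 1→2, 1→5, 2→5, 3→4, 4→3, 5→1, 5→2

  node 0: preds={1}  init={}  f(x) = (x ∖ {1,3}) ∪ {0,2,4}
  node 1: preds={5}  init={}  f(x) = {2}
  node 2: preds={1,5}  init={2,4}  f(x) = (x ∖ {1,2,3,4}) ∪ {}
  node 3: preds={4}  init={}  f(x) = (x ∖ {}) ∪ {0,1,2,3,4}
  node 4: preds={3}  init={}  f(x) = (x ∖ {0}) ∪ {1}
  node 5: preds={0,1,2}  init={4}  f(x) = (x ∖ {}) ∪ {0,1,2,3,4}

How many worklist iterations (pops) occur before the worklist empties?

11

Trace (11 dequeues):
  [1] u=0 | in {} | out {0,2,4} | prev {} | push {}
  [2] u=1 | in {4} | out {2} | prev {} | push {0}
  [3] u=2 | in {2,4} | out {2,4} | ==
  [4] u=3 | in {} | out {0,1,2,3,4} | prev {} | push {}
  [5] u=4 | in {0,1,2,3,4} | out {1,2,3,4} | prev {} | push {3}
  [6] u=5 | in {0,2,4} | out {0,1,2,3,4} | prev {4} | push {1,2}
  [7] u=0 | in {2} | out {0,2,4} | ==
  [8] u=3 | in {1,2,3,4} | out {0,1,2,3,4} | ==
  [9] u=1 | in {0,1,2,3,4} | out {2} | ==
  [10] u=2 | in {0,1,2,3,4} | out {0,2,4} | prev {2,4} | push {5}
  [11] u=5 | in {0,2,4} | out {0,1,2,3,4} | ==

Converged values:
  [0] {0,2,4}
  [1] {2}
  [2] {0,2,4}
  [3] {0,1,2,3,4}
  [4] {1,2,3,4}
  [5] {0,1,2,3,4}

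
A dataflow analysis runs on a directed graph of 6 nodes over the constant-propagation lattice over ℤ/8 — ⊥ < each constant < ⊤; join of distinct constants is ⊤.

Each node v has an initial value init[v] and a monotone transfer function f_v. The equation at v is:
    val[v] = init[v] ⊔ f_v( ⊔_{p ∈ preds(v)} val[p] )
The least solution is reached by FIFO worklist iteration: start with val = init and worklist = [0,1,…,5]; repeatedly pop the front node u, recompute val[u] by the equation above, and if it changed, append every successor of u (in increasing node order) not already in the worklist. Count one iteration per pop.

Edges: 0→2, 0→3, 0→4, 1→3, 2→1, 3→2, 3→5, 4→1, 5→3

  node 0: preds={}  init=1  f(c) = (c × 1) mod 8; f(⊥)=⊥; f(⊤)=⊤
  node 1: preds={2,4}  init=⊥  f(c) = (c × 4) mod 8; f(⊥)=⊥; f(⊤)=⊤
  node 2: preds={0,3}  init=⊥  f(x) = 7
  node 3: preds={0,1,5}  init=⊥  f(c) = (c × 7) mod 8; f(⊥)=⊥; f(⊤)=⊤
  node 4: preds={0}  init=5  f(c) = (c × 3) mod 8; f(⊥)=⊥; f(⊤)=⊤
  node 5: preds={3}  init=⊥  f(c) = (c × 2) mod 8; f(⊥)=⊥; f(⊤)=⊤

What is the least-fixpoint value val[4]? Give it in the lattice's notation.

⊤

Worklist (9 pops):
  #1 pop 0: in=⊥ → 1 (no change)
  #2 pop 1: in=5 → 4 (was ⊥); enqueue []
  #3 pop 2: in=1 → 7 (was ⊥); enqueue [1]
  #4 pop 3: in=⊤ → ⊤ (was ⊥); enqueue [2]
  #5 pop 4: in=1 → ⊤ (was 5); enqueue []
  #6 pop 5: in=⊤ → ⊤ (was ⊥); enqueue [3]
  #7 pop 1: in=⊤ → ⊤ (was 4); enqueue []
  #8 pop 2: in=⊤ → 7 (no change)
  #9 pop 3: in=⊤ → ⊤ (no change)

Fixpoint:
  val[0] = 1
  val[1] = ⊤
  val[2] = 7
  val[3] = ⊤
  val[4] = ⊤
  val[5] = ⊤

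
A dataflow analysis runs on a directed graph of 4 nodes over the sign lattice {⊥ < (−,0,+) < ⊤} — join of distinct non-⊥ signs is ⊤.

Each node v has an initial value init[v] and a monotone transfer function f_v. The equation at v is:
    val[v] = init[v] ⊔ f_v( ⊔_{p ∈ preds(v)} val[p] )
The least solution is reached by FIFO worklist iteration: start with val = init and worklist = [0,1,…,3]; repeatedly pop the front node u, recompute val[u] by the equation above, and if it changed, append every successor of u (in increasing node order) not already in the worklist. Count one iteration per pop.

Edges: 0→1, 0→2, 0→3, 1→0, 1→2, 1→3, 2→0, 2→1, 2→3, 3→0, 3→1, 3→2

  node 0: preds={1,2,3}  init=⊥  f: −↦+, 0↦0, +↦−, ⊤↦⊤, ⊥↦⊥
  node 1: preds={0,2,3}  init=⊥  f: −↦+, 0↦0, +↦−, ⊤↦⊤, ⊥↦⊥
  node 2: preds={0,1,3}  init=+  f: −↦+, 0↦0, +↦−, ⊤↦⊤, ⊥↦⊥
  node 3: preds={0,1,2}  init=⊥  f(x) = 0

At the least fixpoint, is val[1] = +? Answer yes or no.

Worklist (8 pops):
  #1 pop 0: in=+ → − (was ⊥); enqueue []
  #2 pop 1: in=⊤ → ⊤ (was ⊥); enqueue [0]
  #3 pop 2: in=⊤ → ⊤ (was +); enqueue [1]
  #4 pop 3: in=⊤ → 0 (was ⊥); enqueue [2]
  #5 pop 0: in=⊤ → ⊤ (was −); enqueue [3]
  #6 pop 1: in=⊤ → ⊤ (no change)
  #7 pop 2: in=⊤ → ⊤ (no change)
  #8 pop 3: in=⊤ → 0 (no change)

Fixpoint:
  val[0] = ⊤
  val[1] = ⊤
  val[2] = ⊤
  val[3] = 0

no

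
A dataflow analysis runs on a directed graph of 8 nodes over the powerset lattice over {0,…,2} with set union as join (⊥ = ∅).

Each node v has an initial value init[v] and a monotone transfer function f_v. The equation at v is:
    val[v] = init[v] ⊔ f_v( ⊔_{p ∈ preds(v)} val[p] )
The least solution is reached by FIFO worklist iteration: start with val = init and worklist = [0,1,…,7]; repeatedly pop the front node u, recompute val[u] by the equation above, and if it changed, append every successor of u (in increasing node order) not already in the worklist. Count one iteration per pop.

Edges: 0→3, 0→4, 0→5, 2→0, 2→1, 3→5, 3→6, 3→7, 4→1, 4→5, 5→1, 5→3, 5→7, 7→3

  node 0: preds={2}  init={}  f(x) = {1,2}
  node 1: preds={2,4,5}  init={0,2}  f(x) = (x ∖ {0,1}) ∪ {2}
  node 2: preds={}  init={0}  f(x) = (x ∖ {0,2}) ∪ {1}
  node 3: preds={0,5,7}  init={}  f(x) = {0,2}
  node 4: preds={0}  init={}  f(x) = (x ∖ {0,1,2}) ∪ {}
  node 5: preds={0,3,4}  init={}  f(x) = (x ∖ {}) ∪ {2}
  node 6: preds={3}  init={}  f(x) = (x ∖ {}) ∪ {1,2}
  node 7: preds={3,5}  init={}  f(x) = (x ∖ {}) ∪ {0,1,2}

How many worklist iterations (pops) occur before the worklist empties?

11

Worklist (11 pops):
  #1 pop 0: in={0} → {1,2} (was {}); enqueue []
  #2 pop 1: in={0} → {0,2} (no change)
  #3 pop 2: in={} → {0,1} (was {0}); enqueue [0,1]
  #4 pop 3: in={1,2} → {0,2} (was {}); enqueue []
  #5 pop 4: in={1,2} → {} (no change)
  #6 pop 5: in={0,1,2} → {0,1,2} (was {}); enqueue [3]
  #7 pop 6: in={0,2} → {0,1,2} (was {}); enqueue []
  #8 pop 7: in={0,1,2} → {0,1,2} (was {}); enqueue []
  #9 pop 0: in={0,1} → {1,2} (no change)
  #10 pop 1: in={0,1,2} → {0,2} (no change)
  #11 pop 3: in={0,1,2} → {0,2} (no change)

Fixpoint:
  val[0] = {1,2}
  val[1] = {0,2}
  val[2] = {0,1}
  val[3] = {0,2}
  val[4] = {}
  val[5] = {0,1,2}
  val[6] = {0,1,2}
  val[7] = {0,1,2}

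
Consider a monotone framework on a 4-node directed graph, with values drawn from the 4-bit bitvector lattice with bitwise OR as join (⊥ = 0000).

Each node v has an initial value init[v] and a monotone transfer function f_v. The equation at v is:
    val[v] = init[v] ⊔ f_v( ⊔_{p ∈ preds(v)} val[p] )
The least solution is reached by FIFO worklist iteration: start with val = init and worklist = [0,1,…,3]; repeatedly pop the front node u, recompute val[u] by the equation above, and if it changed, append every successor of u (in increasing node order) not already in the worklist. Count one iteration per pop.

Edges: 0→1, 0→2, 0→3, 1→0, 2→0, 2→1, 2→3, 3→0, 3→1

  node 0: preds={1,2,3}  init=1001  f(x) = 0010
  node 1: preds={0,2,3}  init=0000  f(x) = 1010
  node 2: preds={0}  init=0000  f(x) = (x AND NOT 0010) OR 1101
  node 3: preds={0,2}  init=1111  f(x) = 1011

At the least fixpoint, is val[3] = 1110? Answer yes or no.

Iteration log — 6 steps:
  step 1. node 0  ⊔preds=1111  new=1011  old=1001  +wl: 
  step 2. node 1  ⊔preds=1111  new=1010  old=0000  +wl: 0
  step 3. node 2  ⊔preds=1011  new=1101  old=0000  +wl: 1
  step 4. node 3  ⊔preds=1111  new=1111  stable
  step 5. node 0  ⊔preds=1111  new=1011  stable
  step 6. node 1  ⊔preds=1111  new=1010  stable

Least fixpoint reached:
  node 0: 1011
  node 1: 1010
  node 2: 1101
  node 3: 1111

no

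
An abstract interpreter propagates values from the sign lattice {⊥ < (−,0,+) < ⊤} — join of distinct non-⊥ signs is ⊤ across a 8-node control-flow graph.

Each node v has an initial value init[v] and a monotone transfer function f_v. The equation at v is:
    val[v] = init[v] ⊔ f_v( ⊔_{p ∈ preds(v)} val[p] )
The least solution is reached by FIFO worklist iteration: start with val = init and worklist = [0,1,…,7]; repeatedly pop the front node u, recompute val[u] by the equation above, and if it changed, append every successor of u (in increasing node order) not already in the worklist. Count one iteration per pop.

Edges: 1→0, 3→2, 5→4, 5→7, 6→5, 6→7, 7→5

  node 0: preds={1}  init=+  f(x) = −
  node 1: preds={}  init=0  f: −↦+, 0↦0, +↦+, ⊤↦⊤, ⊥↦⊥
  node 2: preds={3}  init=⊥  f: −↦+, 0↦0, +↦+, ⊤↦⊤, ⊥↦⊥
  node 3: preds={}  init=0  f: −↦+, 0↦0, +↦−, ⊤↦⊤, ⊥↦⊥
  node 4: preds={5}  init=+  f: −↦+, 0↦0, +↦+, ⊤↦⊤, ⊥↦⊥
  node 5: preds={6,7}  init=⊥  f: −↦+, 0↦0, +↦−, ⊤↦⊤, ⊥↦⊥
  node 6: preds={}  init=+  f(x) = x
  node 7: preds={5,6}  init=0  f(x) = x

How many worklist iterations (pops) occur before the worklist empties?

10

Worklist (10 pops):
  #1 pop 0: in=0 → ⊤ (was +); enqueue []
  #2 pop 1: in=⊥ → 0 (no change)
  #3 pop 2: in=0 → 0 (was ⊥); enqueue []
  #4 pop 3: in=⊥ → 0 (no change)
  #5 pop 4: in=⊥ → + (no change)
  #6 pop 5: in=⊤ → ⊤ (was ⊥); enqueue [4]
  #7 pop 6: in=⊥ → + (no change)
  #8 pop 7: in=⊤ → ⊤ (was 0); enqueue [5]
  #9 pop 4: in=⊤ → ⊤ (was +); enqueue []
  #10 pop 5: in=⊤ → ⊤ (no change)

Fixpoint:
  val[0] = ⊤
  val[1] = 0
  val[2] = 0
  val[3] = 0
  val[4] = ⊤
  val[5] = ⊤
  val[6] = +
  val[7] = ⊤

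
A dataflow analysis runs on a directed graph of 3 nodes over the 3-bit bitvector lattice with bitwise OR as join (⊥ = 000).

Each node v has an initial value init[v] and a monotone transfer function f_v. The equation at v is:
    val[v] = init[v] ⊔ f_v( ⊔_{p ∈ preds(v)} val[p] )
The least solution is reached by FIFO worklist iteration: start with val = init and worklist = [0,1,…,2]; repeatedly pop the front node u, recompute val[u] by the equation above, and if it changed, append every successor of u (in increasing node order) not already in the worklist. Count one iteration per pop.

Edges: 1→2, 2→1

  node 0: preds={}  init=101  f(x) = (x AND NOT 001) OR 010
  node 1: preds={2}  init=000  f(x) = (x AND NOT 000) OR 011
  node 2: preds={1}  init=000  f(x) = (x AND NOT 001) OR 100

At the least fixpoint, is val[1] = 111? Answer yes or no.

yes

Iteration log — 5 steps:
  step 1. node 0  ⊔preds=000  new=111  old=101  +wl: 
  step 2. node 1  ⊔preds=000  new=011  old=000  +wl: 
  step 3. node 2  ⊔preds=011  new=110  old=000  +wl: 1
  step 4. node 1  ⊔preds=110  new=111  old=011  +wl: 2
  step 5. node 2  ⊔preds=111  new=110  stable

Least fixpoint reached:
  node 0: 111
  node 1: 111
  node 2: 110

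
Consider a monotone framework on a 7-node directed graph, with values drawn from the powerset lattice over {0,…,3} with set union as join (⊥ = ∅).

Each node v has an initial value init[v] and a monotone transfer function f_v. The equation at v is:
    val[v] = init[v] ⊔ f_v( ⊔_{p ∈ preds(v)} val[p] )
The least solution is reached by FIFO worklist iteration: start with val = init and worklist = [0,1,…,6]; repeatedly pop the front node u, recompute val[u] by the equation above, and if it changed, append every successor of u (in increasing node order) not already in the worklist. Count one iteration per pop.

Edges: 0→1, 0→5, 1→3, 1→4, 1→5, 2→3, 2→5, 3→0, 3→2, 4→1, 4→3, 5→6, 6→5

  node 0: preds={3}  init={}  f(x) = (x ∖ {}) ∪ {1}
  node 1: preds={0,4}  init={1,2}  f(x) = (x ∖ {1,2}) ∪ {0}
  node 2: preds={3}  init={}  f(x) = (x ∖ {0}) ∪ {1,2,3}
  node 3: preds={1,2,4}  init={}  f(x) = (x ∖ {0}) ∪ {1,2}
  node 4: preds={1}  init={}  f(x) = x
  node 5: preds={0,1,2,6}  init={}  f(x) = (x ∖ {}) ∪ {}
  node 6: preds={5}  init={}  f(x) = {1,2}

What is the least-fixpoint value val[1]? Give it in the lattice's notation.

{0,1,2,3}

Trace (15 dequeues):
  [1] u=0 | in {} | out {1} | prev {} | push {}
  [2] u=1 | in {1} | out {0,1,2} | prev {1,2} | push {}
  [3] u=2 | in {} | out {1,2,3} | prev {} | push {}
  [4] u=3 | in {0,1,2,3} | out {1,2,3} | prev {} | push {0,2}
  [5] u=4 | in {0,1,2} | out {0,1,2} | prev {} | push {1,3}
  [6] u=5 | in {0,1,2,3} | out {0,1,2,3} | prev {} | push {}
  [7] u=6 | in {0,1,2,3} | out {1,2} | prev {} | push {5}
  [8] u=0 | in {1,2,3} | out {1,2,3} | prev {1} | push {}
  [9] u=2 | in {1,2,3} | out {1,2,3} | ==
  [10] u=1 | in {0,1,2,3} | out {0,1,2,3} | prev {0,1,2} | push {4}
  [11] u=3 | in {0,1,2,3} | out {1,2,3} | ==
  [12] u=5 | in {0,1,2,3} | out {0,1,2,3} | ==
  [13] u=4 | in {0,1,2,3} | out {0,1,2,3} | prev {0,1,2} | push {1,3}
  [14] u=1 | in {0,1,2,3} | out {0,1,2,3} | ==
  [15] u=3 | in {0,1,2,3} | out {1,2,3} | ==

Converged values:
  [0] {1,2,3}
  [1] {0,1,2,3}
  [2] {1,2,3}
  [3] {1,2,3}
  [4] {0,1,2,3}
  [5] {0,1,2,3}
  [6] {1,2}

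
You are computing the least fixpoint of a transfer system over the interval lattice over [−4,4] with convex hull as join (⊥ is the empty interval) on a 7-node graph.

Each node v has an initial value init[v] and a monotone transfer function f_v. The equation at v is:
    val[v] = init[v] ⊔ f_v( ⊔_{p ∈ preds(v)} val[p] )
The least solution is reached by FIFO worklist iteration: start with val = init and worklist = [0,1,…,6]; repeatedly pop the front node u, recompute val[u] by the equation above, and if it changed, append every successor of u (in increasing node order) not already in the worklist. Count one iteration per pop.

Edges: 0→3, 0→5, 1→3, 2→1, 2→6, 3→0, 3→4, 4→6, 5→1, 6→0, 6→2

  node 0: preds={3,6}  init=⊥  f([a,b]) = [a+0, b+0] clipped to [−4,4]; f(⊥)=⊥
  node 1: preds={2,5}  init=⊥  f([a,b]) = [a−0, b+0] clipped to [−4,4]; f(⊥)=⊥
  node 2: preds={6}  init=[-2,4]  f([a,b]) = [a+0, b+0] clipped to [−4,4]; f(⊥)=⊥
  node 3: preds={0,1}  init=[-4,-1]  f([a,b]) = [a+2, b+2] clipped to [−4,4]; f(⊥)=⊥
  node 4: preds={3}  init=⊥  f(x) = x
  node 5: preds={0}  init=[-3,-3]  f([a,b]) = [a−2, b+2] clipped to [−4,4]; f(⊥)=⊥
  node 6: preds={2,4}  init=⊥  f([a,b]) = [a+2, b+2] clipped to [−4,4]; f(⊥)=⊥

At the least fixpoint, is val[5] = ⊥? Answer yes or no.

no

Iteration log — 13 steps:
  step 1. node 0  ⊔preds=[-4,-1]  new=[-4,-1]  old=⊥  +wl: 
  step 2. node 1  ⊔preds=[-3,4]  new=[-3,4]  old=⊥  +wl: 
  step 3. node 2  ⊔preds=⊥  new=[-2,4]  stable
  step 4. node 3  ⊔preds=[-4,4]  new=[-4,4]  old=[-4,-1]  +wl: 0
  step 5. node 4  ⊔preds=[-4,4]  new=[-4,4]  old=⊥  +wl: 
  step 6. node 5  ⊔preds=[-4,-1]  new=[-4,1]  old=[-3,-3]  +wl: 1
  step 7. node 6  ⊔preds=[-4,4]  new=[-2,4]  old=⊥  +wl: 2
  step 8. node 0  ⊔preds=[-4,4]  new=[-4,4]  old=[-4,-1]  +wl: 3,5
  step 9. node 1  ⊔preds=[-4,4]  new=[-4,4]  old=[-3,4]  +wl: 
  step 10. node 2  ⊔preds=[-2,4]  new=[-2,4]  stable
  step 11. node 3  ⊔preds=[-4,4]  new=[-4,4]  stable
  step 12. node 5  ⊔preds=[-4,4]  new=[-4,4]  old=[-4,1]  +wl: 1
  step 13. node 1  ⊔preds=[-4,4]  new=[-4,4]  stable

Least fixpoint reached:
  node 0: [-4,4]
  node 1: [-4,4]
  node 2: [-2,4]
  node 3: [-4,4]
  node 4: [-4,4]
  node 5: [-4,4]
  node 6: [-2,4]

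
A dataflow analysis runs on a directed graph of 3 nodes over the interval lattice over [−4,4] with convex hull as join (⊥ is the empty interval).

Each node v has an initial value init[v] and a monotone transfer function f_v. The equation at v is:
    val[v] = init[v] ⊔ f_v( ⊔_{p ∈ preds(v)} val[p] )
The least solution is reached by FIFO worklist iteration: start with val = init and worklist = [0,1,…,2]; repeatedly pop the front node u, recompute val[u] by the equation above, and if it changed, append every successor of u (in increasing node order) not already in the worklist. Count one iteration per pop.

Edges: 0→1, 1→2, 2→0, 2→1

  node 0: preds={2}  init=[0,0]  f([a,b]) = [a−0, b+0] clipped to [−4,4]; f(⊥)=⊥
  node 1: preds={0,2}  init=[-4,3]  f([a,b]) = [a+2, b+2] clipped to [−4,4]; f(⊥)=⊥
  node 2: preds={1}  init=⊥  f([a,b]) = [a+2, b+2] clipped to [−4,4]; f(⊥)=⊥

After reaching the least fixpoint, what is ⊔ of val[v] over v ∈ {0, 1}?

Trace (6 dequeues):
  [1] u=0 | in ⊥ | out [0,0] | ==
  [2] u=1 | in [0,0] | out [-4,3] | ==
  [3] u=2 | in [-4,3] | out [-2,4] | prev ⊥ | push {0,1}
  [4] u=0 | in [-2,4] | out [-2,4] | prev [0,0] | push {}
  [5] u=1 | in [-2,4] | out [-4,4] | prev [-4,3] | push {2}
  [6] u=2 | in [-4,4] | out [-2,4] | ==

Converged values:
  [0] [-2,4]
  [1] [-4,4]
  [2] [-2,4]

[-4,4]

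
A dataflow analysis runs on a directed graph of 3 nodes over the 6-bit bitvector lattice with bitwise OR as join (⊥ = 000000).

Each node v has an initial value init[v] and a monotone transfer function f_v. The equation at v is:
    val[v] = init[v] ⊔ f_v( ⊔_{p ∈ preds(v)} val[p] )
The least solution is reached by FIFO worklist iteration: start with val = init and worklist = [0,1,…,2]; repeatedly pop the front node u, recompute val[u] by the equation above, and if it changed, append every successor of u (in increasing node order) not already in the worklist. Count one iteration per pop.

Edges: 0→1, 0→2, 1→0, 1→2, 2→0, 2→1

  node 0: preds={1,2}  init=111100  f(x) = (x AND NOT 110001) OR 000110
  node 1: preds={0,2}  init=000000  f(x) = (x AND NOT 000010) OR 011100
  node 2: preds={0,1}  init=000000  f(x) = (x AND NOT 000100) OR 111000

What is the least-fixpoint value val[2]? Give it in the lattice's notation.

Trace (5 dequeues):
  [1] u=0 | in 000000 | out 111110 | prev 111100 | push {}
  [2] u=1 | in 111110 | out 111100 | prev 000000 | push {0}
  [3] u=2 | in 111110 | out 111010 | prev 000000 | push {1}
  [4] u=0 | in 111110 | out 111110 | ==
  [5] u=1 | in 111110 | out 111100 | ==

Converged values:
  [0] 111110
  [1] 111100
  [2] 111010

111010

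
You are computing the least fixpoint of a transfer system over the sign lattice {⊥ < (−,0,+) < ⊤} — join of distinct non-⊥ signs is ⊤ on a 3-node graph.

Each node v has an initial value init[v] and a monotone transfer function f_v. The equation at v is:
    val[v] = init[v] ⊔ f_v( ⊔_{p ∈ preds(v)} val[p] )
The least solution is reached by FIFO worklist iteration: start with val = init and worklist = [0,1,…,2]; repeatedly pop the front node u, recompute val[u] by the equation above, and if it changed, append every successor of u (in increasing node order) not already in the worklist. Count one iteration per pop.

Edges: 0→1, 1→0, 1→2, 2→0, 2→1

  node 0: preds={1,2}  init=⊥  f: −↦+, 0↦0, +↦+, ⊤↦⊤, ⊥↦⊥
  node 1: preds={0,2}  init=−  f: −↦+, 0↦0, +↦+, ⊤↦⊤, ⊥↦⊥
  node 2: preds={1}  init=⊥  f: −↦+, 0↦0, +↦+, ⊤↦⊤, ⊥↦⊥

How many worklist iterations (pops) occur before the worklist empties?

Iteration log — 5 steps:
  step 1. node 0  ⊔preds=−  new=+  old=⊥  +wl: 
  step 2. node 1  ⊔preds=+  new=⊤  old=−  +wl: 0
  step 3. node 2  ⊔preds=⊤  new=⊤  old=⊥  +wl: 1
  step 4. node 0  ⊔preds=⊤  new=⊤  old=+  +wl: 
  step 5. node 1  ⊔preds=⊤  new=⊤  stable

Least fixpoint reached:
  node 0: ⊤
  node 1: ⊤
  node 2: ⊤

5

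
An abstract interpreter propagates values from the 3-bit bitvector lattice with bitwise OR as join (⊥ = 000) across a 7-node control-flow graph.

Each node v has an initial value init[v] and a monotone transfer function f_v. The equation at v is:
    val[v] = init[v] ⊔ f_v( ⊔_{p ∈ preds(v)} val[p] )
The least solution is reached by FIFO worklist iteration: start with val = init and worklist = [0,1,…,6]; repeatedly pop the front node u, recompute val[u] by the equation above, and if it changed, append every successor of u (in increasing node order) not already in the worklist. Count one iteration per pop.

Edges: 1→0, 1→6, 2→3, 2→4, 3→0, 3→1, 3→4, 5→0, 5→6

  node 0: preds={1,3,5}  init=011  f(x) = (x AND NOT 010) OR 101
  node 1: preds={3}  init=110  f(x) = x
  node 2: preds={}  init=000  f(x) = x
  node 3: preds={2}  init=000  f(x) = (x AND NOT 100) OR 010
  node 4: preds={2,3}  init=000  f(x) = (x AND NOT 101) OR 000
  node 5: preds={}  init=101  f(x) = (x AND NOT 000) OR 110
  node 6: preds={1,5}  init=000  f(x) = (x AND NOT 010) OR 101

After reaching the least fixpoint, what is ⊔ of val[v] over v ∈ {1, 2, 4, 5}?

Trace (9 dequeues):
  [1] u=0 | in 111 | out 111 | prev 011 | push {}
  [2] u=1 | in 000 | out 110 | ==
  [3] u=2 | in 000 | out 000 | ==
  [4] u=3 | in 000 | out 010 | prev 000 | push {0,1}
  [5] u=4 | in 010 | out 010 | prev 000 | push {}
  [6] u=5 | in 000 | out 111 | prev 101 | push {}
  [7] u=6 | in 111 | out 101 | prev 000 | push {}
  [8] u=0 | in 111 | out 111 | ==
  [9] u=1 | in 010 | out 110 | ==

Converged values:
  [0] 111
  [1] 110
  [2] 000
  [3] 010
  [4] 010
  [5] 111
  [6] 101

111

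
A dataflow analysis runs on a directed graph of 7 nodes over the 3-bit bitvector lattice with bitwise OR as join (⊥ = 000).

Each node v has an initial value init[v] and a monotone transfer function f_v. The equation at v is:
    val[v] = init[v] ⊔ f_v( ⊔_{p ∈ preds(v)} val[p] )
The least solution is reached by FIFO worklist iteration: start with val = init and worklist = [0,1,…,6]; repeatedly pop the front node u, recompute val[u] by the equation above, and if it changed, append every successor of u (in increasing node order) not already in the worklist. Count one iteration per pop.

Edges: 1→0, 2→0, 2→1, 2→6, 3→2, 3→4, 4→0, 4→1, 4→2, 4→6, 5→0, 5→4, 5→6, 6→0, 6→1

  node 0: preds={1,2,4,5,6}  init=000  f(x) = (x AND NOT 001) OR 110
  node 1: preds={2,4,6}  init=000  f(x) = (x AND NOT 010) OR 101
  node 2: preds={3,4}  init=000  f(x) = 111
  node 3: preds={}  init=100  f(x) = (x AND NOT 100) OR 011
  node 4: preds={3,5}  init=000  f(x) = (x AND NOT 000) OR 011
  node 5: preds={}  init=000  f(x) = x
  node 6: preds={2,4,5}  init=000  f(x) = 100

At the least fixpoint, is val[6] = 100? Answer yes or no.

yes

Worklist (10 pops):
  #1 pop 0: in=000 → 110 (was 000); enqueue []
  #2 pop 1: in=000 → 101 (was 000); enqueue [0]
  #3 pop 2: in=100 → 111 (was 000); enqueue [1]
  #4 pop 3: in=000 → 111 (was 100); enqueue [2]
  #5 pop 4: in=111 → 111 (was 000); enqueue []
  #6 pop 5: in=000 → 000 (no change)
  #7 pop 6: in=111 → 100 (was 000); enqueue []
  #8 pop 0: in=111 → 110 (no change)
  #9 pop 1: in=111 → 101 (no change)
  #10 pop 2: in=111 → 111 (no change)

Fixpoint:
  val[0] = 110
  val[1] = 101
  val[2] = 111
  val[3] = 111
  val[4] = 111
  val[5] = 000
  val[6] = 100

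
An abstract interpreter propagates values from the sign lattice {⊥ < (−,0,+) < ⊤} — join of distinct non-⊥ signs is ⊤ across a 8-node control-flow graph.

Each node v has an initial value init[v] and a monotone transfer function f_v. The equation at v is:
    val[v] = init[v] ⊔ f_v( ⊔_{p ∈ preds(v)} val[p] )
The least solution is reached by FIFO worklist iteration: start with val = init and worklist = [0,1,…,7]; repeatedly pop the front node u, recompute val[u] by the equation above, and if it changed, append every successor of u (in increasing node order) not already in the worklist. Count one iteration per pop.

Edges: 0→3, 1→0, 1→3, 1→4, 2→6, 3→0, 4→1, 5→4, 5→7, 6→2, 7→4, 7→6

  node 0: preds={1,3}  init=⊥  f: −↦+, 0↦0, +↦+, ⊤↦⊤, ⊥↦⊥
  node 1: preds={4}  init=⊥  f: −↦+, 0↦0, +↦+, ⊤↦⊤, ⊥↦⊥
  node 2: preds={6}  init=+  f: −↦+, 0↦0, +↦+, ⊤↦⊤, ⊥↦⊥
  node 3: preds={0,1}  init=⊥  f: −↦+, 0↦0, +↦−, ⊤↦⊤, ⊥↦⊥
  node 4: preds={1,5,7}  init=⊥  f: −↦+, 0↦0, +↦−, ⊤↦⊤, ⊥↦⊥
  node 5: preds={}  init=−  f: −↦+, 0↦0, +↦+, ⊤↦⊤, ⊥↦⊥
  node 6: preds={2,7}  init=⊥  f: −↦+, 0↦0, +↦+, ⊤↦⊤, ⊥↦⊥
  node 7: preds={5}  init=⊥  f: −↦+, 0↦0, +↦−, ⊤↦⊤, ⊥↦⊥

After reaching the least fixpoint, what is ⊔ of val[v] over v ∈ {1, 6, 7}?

Iteration log — 19 steps:
  step 1. node 0  ⊔preds=⊥  new=⊥  stable
  step 2. node 1  ⊔preds=⊥  new=⊥  stable
  step 3. node 2  ⊔preds=⊥  new=+  stable
  step 4. node 3  ⊔preds=⊥  new=⊥  stable
  step 5. node 4  ⊔preds=−  new=+  old=⊥  +wl: 1
  step 6. node 5  ⊔preds=⊥  new=−  stable
  step 7. node 6  ⊔preds=+  new=+  old=⊥  +wl: 2
  step 8. node 7  ⊔preds=−  new=+  old=⊥  +wl: 4,6
  step 9. node 1  ⊔preds=+  new=+  old=⊥  +wl: 0,3
  step 10. node 2  ⊔preds=+  new=+  stable
  step 11. node 4  ⊔preds=⊤  new=⊤  old=+  +wl: 1
  step 12. node 6  ⊔preds=+  new=+  stable
  step 13. node 0  ⊔preds=+  new=+  old=⊥  +wl: 
  step 14. node 3  ⊔preds=+  new=−  old=⊥  +wl: 0
  step 15. node 1  ⊔preds=⊤  new=⊤  old=+  +wl: 3,4
  step 16. node 0  ⊔preds=⊤  new=⊤  old=+  +wl: 
  step 17. node 3  ⊔preds=⊤  new=⊤  old=−  +wl: 0
  step 18. node 4  ⊔preds=⊤  new=⊤  stable
  step 19. node 0  ⊔preds=⊤  new=⊤  stable

Least fixpoint reached:
  node 0: ⊤
  node 1: ⊤
  node 2: +
  node 3: ⊤
  node 4: ⊤
  node 5: −
  node 6: +
  node 7: +

⊤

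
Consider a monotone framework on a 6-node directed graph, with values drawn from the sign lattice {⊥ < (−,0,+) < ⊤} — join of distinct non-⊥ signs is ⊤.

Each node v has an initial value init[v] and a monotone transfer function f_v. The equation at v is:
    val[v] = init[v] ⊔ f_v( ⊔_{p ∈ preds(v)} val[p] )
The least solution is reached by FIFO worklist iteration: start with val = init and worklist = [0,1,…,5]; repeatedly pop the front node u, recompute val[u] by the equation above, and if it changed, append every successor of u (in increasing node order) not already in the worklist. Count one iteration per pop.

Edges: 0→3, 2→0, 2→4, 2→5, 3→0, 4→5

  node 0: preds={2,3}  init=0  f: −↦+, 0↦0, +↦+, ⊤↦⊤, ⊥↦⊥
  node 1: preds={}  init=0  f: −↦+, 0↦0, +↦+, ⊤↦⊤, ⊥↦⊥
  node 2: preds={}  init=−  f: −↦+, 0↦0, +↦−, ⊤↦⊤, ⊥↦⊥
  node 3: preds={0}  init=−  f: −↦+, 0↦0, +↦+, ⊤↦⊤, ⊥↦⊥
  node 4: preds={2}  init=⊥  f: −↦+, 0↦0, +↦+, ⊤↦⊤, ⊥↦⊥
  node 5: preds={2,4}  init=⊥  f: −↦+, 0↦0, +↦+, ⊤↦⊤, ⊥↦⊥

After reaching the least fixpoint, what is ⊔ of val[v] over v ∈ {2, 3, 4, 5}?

Trace (7 dequeues):
  [1] u=0 | in − | out ⊤ | prev 0 | push {}
  [2] u=1 | in ⊥ | out 0 | ==
  [3] u=2 | in ⊥ | out − | ==
  [4] u=3 | in ⊤ | out ⊤ | prev − | push {0}
  [5] u=4 | in − | out + | prev ⊥ | push {}
  [6] u=5 | in ⊤ | out ⊤ | prev ⊥ | push {}
  [7] u=0 | in ⊤ | out ⊤ | ==

Converged values:
  [0] ⊤
  [1] 0
  [2] −
  [3] ⊤
  [4] +
  [5] ⊤

⊤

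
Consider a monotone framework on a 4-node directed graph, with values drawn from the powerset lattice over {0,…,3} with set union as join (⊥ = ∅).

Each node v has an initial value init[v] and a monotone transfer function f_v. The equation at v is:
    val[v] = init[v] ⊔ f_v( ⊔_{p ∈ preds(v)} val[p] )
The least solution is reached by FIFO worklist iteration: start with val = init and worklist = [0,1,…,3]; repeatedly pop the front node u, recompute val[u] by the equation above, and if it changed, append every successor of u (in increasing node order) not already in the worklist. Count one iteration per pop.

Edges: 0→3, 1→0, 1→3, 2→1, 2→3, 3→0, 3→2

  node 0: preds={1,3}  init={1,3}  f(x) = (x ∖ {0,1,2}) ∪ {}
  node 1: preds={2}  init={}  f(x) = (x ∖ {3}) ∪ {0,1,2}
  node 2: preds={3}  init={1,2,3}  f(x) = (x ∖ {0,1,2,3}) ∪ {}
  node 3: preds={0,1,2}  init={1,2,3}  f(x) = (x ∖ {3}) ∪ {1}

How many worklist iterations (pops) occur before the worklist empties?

6

Iteration log — 6 steps:
  step 1. node 0  ⊔preds={1,2,3}  new={1,3}  stable
  step 2. node 1  ⊔preds={1,2,3}  new={0,1,2}  old={}  +wl: 0
  step 3. node 2  ⊔preds={1,2,3}  new={1,2,3}  stable
  step 4. node 3  ⊔preds={0,1,2,3}  new={0,1,2,3}  old={1,2,3}  +wl: 2
  step 5. node 0  ⊔preds={0,1,2,3}  new={1,3}  stable
  step 6. node 2  ⊔preds={0,1,2,3}  new={1,2,3}  stable

Least fixpoint reached:
  node 0: {1,3}
  node 1: {0,1,2}
  node 2: {1,2,3}
  node 3: {0,1,2,3}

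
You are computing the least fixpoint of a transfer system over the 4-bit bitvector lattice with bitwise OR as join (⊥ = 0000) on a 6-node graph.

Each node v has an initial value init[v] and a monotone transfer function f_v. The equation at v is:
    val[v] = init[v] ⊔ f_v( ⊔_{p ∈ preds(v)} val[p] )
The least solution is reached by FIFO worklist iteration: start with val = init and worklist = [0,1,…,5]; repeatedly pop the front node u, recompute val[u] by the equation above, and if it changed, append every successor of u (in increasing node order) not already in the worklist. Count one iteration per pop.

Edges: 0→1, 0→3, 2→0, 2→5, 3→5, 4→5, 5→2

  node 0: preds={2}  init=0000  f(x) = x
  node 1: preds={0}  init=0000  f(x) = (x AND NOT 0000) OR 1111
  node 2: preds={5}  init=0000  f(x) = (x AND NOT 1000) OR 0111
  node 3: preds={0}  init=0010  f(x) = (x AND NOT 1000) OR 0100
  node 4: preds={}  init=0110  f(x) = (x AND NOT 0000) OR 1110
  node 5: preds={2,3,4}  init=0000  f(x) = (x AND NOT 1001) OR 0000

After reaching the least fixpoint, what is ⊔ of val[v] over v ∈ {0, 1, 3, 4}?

Worklist (11 pops):
  #1 pop 0: in=0000 → 0000 (no change)
  #2 pop 1: in=0000 → 1111 (was 0000); enqueue []
  #3 pop 2: in=0000 → 0111 (was 0000); enqueue [0]
  #4 pop 3: in=0000 → 0110 (was 0010); enqueue []
  #5 pop 4: in=0000 → 1110 (was 0110); enqueue []
  #6 pop 5: in=1111 → 0110 (was 0000); enqueue [2]
  #7 pop 0: in=0111 → 0111 (was 0000); enqueue [1,3]
  #8 pop 2: in=0110 → 0111 (no change)
  #9 pop 1: in=0111 → 1111 (no change)
  #10 pop 3: in=0111 → 0111 (was 0110); enqueue [5]
  #11 pop 5: in=1111 → 0110 (no change)

Fixpoint:
  val[0] = 0111
  val[1] = 1111
  val[2] = 0111
  val[3] = 0111
  val[4] = 1110
  val[5] = 0110

1111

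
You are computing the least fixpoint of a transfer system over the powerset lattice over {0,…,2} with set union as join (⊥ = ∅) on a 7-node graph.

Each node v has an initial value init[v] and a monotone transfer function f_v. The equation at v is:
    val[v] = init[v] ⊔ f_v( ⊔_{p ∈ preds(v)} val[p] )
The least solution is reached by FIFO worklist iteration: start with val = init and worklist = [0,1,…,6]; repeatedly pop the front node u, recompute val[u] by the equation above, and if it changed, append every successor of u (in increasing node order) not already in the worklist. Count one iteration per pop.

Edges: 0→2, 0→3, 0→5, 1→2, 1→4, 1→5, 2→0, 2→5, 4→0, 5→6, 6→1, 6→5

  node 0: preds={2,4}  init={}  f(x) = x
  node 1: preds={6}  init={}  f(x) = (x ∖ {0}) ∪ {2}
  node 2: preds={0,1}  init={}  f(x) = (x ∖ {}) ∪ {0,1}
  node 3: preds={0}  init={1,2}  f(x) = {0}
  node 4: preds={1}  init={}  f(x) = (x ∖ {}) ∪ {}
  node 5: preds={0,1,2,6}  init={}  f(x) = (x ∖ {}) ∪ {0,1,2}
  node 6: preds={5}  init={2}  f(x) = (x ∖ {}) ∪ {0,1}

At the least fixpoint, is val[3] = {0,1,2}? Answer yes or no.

Iteration log — 14 steps:
  step 1. node 0  ⊔preds={}  new={}  stable
  step 2. node 1  ⊔preds={2}  new={2}  old={}  +wl: 
  step 3. node 2  ⊔preds={2}  new={0,1,2}  old={}  +wl: 0
  step 4. node 3  ⊔preds={}  new={0,1,2}  old={1,2}  +wl: 
  step 5. node 4  ⊔preds={2}  new={2}  old={}  +wl: 
  step 6. node 5  ⊔preds={0,1,2}  new={0,1,2}  old={}  +wl: 
  step 7. node 6  ⊔preds={0,1,2}  new={0,1,2}  old={2}  +wl: 1,5
  step 8. node 0  ⊔preds={0,1,2}  new={0,1,2}  old={}  +wl: 2,3
  step 9. node 1  ⊔preds={0,1,2}  new={1,2}  old={2}  +wl: 4
  step 10. node 5  ⊔preds={0,1,2}  new={0,1,2}  stable
  step 11. node 2  ⊔preds={0,1,2}  new={0,1,2}  stable
  step 12. node 3  ⊔preds={0,1,2}  new={0,1,2}  stable
  step 13. node 4  ⊔preds={1,2}  new={1,2}  old={2}  +wl: 0
  step 14. node 0  ⊔preds={0,1,2}  new={0,1,2}  stable

Least fixpoint reached:
  node 0: {0,1,2}
  node 1: {1,2}
  node 2: {0,1,2}
  node 3: {0,1,2}
  node 4: {1,2}
  node 5: {0,1,2}
  node 6: {0,1,2}

yes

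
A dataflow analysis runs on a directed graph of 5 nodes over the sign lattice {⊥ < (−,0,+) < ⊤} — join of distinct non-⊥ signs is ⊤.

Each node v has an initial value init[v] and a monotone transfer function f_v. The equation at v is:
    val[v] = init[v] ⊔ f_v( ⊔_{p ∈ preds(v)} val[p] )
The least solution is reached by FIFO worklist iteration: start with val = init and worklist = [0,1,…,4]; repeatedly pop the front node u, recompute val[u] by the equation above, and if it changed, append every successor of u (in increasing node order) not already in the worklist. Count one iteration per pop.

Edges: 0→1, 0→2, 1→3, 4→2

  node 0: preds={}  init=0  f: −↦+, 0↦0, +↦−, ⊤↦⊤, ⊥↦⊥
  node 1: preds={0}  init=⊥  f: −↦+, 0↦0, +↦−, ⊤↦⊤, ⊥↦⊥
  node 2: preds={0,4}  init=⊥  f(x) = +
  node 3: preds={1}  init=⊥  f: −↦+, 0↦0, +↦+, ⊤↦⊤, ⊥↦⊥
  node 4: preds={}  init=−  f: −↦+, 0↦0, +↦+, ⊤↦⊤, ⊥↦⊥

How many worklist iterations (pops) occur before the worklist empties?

Worklist (5 pops):
  #1 pop 0: in=⊥ → 0 (no change)
  #2 pop 1: in=0 → 0 (was ⊥); enqueue []
  #3 pop 2: in=⊤ → + (was ⊥); enqueue []
  #4 pop 3: in=0 → 0 (was ⊥); enqueue []
  #5 pop 4: in=⊥ → − (no change)

Fixpoint:
  val[0] = 0
  val[1] = 0
  val[2] = +
  val[3] = 0
  val[4] = −

5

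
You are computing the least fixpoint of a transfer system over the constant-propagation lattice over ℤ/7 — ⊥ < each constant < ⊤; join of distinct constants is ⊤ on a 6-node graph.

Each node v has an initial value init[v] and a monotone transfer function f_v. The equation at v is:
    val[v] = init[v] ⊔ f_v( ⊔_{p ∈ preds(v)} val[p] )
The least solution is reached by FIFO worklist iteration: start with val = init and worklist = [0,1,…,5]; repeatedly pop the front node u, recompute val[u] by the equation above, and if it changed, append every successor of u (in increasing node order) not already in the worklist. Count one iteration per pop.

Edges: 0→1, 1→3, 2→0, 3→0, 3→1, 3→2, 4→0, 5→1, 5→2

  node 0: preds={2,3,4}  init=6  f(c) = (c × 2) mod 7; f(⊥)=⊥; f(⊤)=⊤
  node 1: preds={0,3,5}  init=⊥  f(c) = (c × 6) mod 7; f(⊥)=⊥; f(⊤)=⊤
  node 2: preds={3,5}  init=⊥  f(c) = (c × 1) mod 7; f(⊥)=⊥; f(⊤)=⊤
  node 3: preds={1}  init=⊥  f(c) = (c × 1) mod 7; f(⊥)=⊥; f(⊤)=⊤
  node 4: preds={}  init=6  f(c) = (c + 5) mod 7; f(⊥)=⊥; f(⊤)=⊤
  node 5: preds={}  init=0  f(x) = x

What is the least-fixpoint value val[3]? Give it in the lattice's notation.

Worklist (10 pops):
  #1 pop 0: in=6 → ⊤ (was 6); enqueue []
  #2 pop 1: in=⊤ → ⊤ (was ⊥); enqueue []
  #3 pop 2: in=0 → 0 (was ⊥); enqueue [0]
  #4 pop 3: in=⊤ → ⊤ (was ⊥); enqueue [1,2]
  #5 pop 4: in=⊥ → 6 (no change)
  #6 pop 5: in=⊥ → 0 (no change)
  #7 pop 0: in=⊤ → ⊤ (no change)
  #8 pop 1: in=⊤ → ⊤ (no change)
  #9 pop 2: in=⊤ → ⊤ (was 0); enqueue [0]
  #10 pop 0: in=⊤ → ⊤ (no change)

Fixpoint:
  val[0] = ⊤
  val[1] = ⊤
  val[2] = ⊤
  val[3] = ⊤
  val[4] = 6
  val[5] = 0

⊤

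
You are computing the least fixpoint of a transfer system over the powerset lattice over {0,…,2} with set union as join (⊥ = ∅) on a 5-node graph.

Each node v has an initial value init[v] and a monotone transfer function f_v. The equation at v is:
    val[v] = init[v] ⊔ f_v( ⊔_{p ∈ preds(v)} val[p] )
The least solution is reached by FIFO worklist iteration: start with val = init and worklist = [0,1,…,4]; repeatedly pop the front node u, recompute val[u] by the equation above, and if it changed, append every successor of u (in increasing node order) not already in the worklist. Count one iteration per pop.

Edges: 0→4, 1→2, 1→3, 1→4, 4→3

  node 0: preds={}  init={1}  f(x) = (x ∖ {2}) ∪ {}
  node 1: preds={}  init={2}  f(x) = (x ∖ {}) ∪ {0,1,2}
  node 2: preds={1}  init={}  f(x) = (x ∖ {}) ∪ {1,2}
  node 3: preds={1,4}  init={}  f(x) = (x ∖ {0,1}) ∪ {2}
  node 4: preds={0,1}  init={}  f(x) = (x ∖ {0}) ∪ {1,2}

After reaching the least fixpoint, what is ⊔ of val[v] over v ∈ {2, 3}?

{0,1,2}

Iteration log — 6 steps:
  step 1. node 0  ⊔preds={}  new={1}  stable
  step 2. node 1  ⊔preds={}  new={0,1,2}  old={2}  +wl: 
  step 3. node 2  ⊔preds={0,1,2}  new={0,1,2}  old={}  +wl: 
  step 4. node 3  ⊔preds={0,1,2}  new={2}  old={}  +wl: 
  step 5. node 4  ⊔preds={0,1,2}  new={1,2}  old={}  +wl: 3
  step 6. node 3  ⊔preds={0,1,2}  new={2}  stable

Least fixpoint reached:
  node 0: {1}
  node 1: {0,1,2}
  node 2: {0,1,2}
  node 3: {2}
  node 4: {1,2}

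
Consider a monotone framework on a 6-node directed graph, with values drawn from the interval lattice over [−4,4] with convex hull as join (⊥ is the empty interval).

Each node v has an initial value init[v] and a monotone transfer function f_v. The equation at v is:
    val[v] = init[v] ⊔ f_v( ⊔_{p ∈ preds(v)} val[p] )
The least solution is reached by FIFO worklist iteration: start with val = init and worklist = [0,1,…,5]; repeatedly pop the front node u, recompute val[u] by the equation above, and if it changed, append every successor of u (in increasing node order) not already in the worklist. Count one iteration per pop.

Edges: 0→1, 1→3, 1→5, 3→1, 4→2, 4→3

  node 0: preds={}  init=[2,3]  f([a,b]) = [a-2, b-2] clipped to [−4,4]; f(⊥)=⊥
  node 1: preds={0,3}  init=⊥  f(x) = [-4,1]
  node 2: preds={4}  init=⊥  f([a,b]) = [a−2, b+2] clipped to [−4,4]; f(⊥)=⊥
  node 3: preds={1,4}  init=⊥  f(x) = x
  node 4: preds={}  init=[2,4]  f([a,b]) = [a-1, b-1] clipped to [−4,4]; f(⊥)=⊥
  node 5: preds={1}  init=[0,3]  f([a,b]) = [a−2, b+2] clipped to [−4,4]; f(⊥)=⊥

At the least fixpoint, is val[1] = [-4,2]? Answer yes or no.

no

Iteration log — 7 steps:
  step 1. node 0  ⊔preds=⊥  new=[2,3]  stable
  step 2. node 1  ⊔preds=[2,3]  new=[-4,1]  old=⊥  +wl: 
  step 3. node 2  ⊔preds=[2,4]  new=[0,4]  old=⊥  +wl: 
  step 4. node 3  ⊔preds=[-4,4]  new=[-4,4]  old=⊥  +wl: 1
  step 5. node 4  ⊔preds=⊥  new=[2,4]  stable
  step 6. node 5  ⊔preds=[-4,1]  new=[-4,3]  old=[0,3]  +wl: 
  step 7. node 1  ⊔preds=[-4,4]  new=[-4,1]  stable

Least fixpoint reached:
  node 0: [2,3]
  node 1: [-4,1]
  node 2: [0,4]
  node 3: [-4,4]
  node 4: [2,4]
  node 5: [-4,3]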